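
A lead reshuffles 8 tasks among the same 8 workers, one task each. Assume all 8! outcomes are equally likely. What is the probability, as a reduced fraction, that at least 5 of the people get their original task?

47/13440

Favorable outcomes: Σ_{i≥5} C(8,i)·!(8-i) = 56·2 + 28·1 + 8·0 + 1·1 = 141.
Total outcomes: 8! = 40320.
Probability = 141/40320 = 47/13440.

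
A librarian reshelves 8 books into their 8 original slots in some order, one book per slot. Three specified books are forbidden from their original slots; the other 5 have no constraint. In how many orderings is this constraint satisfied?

27240

Inclusion-exclusion on the 3 forbidden self-matches:
Σ_{j=0}^{3} (-1)^j C(3,j)(8-j)!
= C(3,0)·8! - C(3,1)·7! + C(3,2)·6! - C(3,3)·5!
= 40320 - 15120 + 2160 - 120
= 27240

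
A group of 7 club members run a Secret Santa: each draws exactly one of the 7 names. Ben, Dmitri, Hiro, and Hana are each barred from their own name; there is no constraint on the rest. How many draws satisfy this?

2790

Inclusion-exclusion on the 4 forbidden self-matches:
Σ_{j=0}^{4} (-1)^j C(4,j)(7-j)!
= C(4,0)·7! - C(4,1)·6! + C(4,2)·5! - C(4,3)·4! + C(4,4)·3!
= 5040 - 2880 + 720 - 96 + 6
= 2790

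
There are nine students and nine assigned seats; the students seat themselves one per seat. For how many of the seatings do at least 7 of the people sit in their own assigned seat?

# with exactly i fixed is C(9,i)·!(9-i); sum over i=7..9:
  i=7: C(9,7)·!2 = 36·1 = 36
  i=8: C(9,8)·!1 = 9·0 = 0
  i=9: C(9,9)·!0 = 1·1 = 1
Total = 37.

37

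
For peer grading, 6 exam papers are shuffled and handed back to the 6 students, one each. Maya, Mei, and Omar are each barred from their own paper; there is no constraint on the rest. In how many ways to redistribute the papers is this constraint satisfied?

Let A_j be the event that the j-th constrained one is fixed. By inclusion-exclusion over the 3 events:
Σ_{j=0}^{3} (-1)^j C(3,j)(6-j)!
= C(3,0)·6! - C(3,1)·5! + C(3,2)·4! - C(3,3)·3!
= 720 - 360 + 72 - 6
= 426

426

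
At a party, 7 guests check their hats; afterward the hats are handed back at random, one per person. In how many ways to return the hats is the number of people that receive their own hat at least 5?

22

# with exactly i fixed is C(7,i)·!(7-i); sum over i=5..7:
  i=5: C(7,5)·!2 = 21·1 = 21
  i=6: C(7,6)·!1 = 7·0 = 0
  i=7: C(7,7)·!0 = 1·1 = 1
Total = 22.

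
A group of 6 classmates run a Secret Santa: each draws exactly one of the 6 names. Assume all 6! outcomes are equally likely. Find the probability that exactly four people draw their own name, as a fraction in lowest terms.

1/48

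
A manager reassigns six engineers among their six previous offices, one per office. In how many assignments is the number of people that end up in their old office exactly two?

135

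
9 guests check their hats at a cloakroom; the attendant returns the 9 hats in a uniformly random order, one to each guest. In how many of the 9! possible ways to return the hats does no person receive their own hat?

133496

!9 = 9! · Σ_{k=0}^{9} (-1)^k/k!
= 9! - 9!/1! + 9!/2! - 9!/3! + 9!/4! - 9!/5! + 9!/6! - 9!/7! + 9!/8! - 9!/9!
= 362880 - 362880 + 181440 - 60480 + 15120 - 3024 + 504 - 72 + 9 - 1
= 133496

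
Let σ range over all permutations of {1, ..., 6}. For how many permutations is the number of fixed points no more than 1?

# with exactly i fixed is C(6,i)·!(6-i); sum over i=0..1:
  i=0: C(6,0)·!6 = 1·265 = 265
  i=1: C(6,1)·!5 = 6·44 = 264
Total = 529.

529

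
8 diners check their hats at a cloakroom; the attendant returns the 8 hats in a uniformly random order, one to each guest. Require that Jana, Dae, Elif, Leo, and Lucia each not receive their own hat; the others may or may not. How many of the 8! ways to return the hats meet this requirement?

Inclusion-exclusion on the 5 forbidden self-matches:
Σ_{j=0}^{5} (-1)^j C(5,j)(8-j)!
= C(5,0)·8! - C(5,1)·7! + C(5,2)·6! - C(5,3)·5! + C(5,4)·4! - C(5,5)·3!
= 40320 - 25200 + 7200 - 1200 + 120 - 6
= 21234

21234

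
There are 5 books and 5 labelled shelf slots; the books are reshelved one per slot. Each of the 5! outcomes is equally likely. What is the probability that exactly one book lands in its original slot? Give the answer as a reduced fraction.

3/8

Favorable outcomes: C(5,1)·!4 = 5·9 = 45.
Total outcomes: 5! = 120.
Probability = 45/120 = 3/8.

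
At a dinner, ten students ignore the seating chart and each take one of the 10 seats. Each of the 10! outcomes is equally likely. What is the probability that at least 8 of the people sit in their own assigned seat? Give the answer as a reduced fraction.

23/1814400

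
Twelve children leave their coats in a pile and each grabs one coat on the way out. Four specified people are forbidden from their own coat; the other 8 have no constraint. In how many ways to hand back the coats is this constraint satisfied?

Let A_j be the event that the j-th constrained one is fixed. By inclusion-exclusion over the 4 events:
Σ_{j=0}^{4} (-1)^j C(4,j)(12-j)!
= C(4,0)·12! - C(4,1)·11! + C(4,2)·10! - C(4,3)·9! + C(4,4)·8!
= 479001600 - 159667200 + 21772800 - 1451520 + 40320
= 339696000

339696000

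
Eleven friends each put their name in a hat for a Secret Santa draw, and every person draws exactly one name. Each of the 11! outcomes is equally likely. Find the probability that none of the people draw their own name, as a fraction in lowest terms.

Favorable outcomes: !11 = 14684570.
Total outcomes: 11! = 39916800.
Probability = 14684570/39916800 = 1468457/3991680.

1468457/3991680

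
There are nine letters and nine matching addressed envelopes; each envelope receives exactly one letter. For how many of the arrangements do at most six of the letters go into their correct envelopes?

362843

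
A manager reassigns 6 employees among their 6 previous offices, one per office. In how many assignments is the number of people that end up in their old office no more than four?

719

Sum C(6,i)·!(6-i) for i = 0..4:
  i=0: C(6,0)·!6 = 1·265 = 265
  i=1: C(6,1)·!5 = 6·44 = 264
  i=2: C(6,2)·!4 = 15·9 = 135
  i=3: C(6,3)·!3 = 20·2 = 40
  i=4: C(6,4)·!2 = 15·1 = 15
Total = 719.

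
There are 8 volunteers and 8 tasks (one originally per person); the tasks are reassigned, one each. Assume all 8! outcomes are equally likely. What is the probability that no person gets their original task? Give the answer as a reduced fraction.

2119/5760

Favorable outcomes: !8 = 14833.
Total outcomes: 8! = 40320.
Probability = 14833/40320 = 2119/5760.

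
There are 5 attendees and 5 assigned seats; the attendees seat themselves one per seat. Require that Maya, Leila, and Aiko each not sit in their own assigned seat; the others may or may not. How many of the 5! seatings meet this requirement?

64

Inclusion-exclusion on the 3 forbidden self-matches:
Σ_{j=0}^{3} (-1)^j C(3,j)(5-j)!
= C(3,0)·5! - C(3,1)·4! + C(3,2)·3! - C(3,3)·2!
= 120 - 72 + 18 - 2
= 64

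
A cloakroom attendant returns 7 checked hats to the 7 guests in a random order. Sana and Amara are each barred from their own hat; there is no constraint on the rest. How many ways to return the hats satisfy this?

3720

Inclusion-exclusion on the 2 forbidden self-matches:
Σ_{j=0}^{2} (-1)^j C(2,j)(7-j)!
= C(2,0)·7! - C(2,1)·6! + C(2,2)·5!
= 5040 - 1440 + 120
= 3720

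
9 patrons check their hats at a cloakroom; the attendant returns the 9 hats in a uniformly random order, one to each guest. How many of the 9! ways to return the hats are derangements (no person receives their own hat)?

133496

The subfactorial !9 = [9!/e] (nearest integer).
9! = 362880, and 362880/e ≈ 133496.09, so !9 = 133496.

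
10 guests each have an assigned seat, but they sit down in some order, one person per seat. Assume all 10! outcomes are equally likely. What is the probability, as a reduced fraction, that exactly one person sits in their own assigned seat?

16687/45360

Favorable outcomes: C(10,1)·!9 = 10·133496 = 1334960.
Total outcomes: 10! = 3628800.
Probability = 1334960/3628800 = 16687/45360.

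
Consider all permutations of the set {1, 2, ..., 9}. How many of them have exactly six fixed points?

168

Pick the 6 fixed positions: C(9,6) = 84 ways.
The other 3 form a derangement: !3 = 2.
Total: 84 × 2 = 168.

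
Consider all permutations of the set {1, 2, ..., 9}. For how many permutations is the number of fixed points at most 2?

# with exactly i fixed is C(9,i)·!(9-i); sum over i=0..2:
  i=0: C(9,0)·!9 = 1·133496 = 133496
  i=1: C(9,1)·!8 = 9·14833 = 133497
  i=2: C(9,2)·!7 = 36·1854 = 66744
Total = 333737.

333737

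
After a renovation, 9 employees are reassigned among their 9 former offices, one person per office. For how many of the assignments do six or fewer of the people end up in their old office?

362843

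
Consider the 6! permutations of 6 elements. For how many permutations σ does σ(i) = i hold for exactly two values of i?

135

Pick the 2 fixed positions: C(6,2) = 15 ways.
The other 4 form a derangement: !4 = 9.
Total: 15 × 9 = 135.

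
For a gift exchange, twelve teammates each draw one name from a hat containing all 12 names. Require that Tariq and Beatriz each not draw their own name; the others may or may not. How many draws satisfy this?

402796800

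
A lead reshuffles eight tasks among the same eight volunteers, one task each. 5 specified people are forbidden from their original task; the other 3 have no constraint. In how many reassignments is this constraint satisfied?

Let A_j be the event that the j-th constrained one is fixed. By inclusion-exclusion over the 5 events:
Σ_{j=0}^{5} (-1)^j C(5,j)(8-j)!
= C(5,0)·8! - C(5,1)·7! + C(5,2)·6! - C(5,3)·5! + C(5,4)·4! - C(5,5)·3!
= 40320 - 25200 + 7200 - 1200 + 120 - 6
= 21234

21234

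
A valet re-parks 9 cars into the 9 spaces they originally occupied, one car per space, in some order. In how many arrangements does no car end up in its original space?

The number of derangements of 9 is !9 = Σ_{k=0}^{9} (-1)^k·9!/k!
= 9! - 9!/1! + 9!/2! - 9!/3! + 9!/4! - 9!/5! + 9!/6! - 9!/7! + 9!/8! - 9!/9!
= 362880 - 362880 + 181440 - 60480 + 15120 - 3024 + 504 - 72 + 9 - 1
= 133496

133496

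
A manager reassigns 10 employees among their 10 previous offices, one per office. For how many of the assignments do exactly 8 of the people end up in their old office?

45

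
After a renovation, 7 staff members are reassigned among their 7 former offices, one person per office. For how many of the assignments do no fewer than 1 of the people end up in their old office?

3186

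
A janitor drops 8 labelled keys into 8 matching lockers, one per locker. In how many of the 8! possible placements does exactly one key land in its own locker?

Choose which one of the 8 is fixed: C(8,1) = 8.
The remaining 7 must be deranged: !7 = 1854.
Total: 8 × 1854 = 14832.

14832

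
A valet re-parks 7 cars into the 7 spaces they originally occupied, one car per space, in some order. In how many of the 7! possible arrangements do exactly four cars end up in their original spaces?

70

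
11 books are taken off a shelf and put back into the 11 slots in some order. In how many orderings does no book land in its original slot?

!11 = 11! · Σ_{k=0}^{11} (-1)^k/k!
= 11! - 11!/1! + 11!/2! - 11!/3! + 11!/4! - 11!/5! + 11!/6! - 11!/7! + 11!/8! - 11!/9! + 11!/10! - 11!/11!
= 39916800 - 39916800 + 19958400 - 6652800 + 1663200 - 332640 + 55440 - 7920 + 990 - 110 + 11 - 1
= 14684570

14684570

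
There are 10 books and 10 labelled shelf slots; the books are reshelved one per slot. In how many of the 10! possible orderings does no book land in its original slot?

The number of derangements of 10 is !10 = Σ_{k=0}^{10} (-1)^k·10!/k!
= 10! - 10!/1! + 10!/2! - 10!/3! + 10!/4! - 10!/5! + 10!/6! - 10!/7! + 10!/8! - 10!/9! + 10!/10!
= 3628800 - 3628800 + 1814400 - 604800 + 151200 - 30240 + 5040 - 720 + 90 - 10 + 1
= 1334961

1334961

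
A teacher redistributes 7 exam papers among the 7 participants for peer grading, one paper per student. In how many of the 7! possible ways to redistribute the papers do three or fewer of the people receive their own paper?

Sum C(7,i)·!(7-i) for i = 0..3:
  i=0: C(7,0)·!7 = 1·1854 = 1854
  i=1: C(7,1)·!6 = 7·265 = 1855
  i=2: C(7,2)·!5 = 21·44 = 924
  i=3: C(7,3)·!4 = 35·9 = 315
Total = 4948.

4948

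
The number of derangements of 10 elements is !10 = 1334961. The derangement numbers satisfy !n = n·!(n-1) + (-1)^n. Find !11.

14684570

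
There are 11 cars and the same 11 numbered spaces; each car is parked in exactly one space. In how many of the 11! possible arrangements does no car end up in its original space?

14684570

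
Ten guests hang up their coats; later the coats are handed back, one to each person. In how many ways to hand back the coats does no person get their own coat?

1334961

Use !n = (n-1)(!(n-1) + !(n-2)).
!10 = 9·(133496 + 14833) = 9·148329 = 1334961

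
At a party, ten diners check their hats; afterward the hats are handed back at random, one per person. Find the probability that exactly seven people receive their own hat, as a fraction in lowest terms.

1/15120

Favorable outcomes: C(10,7)·!3 = 120·2 = 240.
Total outcomes: 10! = 3628800.
Probability = 240/3628800 = 1/15120.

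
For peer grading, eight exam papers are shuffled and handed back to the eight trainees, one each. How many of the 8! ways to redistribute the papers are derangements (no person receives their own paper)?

14833

The subfactorial !8 = [8!/e] (nearest integer).
8! = 40320, and 40320/e ≈ 14832.90, so !8 = 14833.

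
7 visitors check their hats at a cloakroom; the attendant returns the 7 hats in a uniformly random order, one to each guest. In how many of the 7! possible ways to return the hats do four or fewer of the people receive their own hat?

5018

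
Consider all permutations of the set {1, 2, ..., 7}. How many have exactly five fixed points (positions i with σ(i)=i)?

Choose which 5 of the 7 are fixed: C(7,5) = 21.
The remaining 2 must be deranged: !2 = 1.
Total: 21 × 1 = 21.

21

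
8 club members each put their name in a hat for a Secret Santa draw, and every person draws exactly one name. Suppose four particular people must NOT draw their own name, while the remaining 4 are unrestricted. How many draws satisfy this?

24024

Inclusion-exclusion on the 4 forbidden self-matches:
Σ_{j=0}^{4} (-1)^j C(4,j)(8-j)!
= C(4,0)·8! - C(4,1)·7! + C(4,2)·6! - C(4,3)·5! + C(4,4)·4!
= 40320 - 20160 + 4320 - 480 + 24
= 24024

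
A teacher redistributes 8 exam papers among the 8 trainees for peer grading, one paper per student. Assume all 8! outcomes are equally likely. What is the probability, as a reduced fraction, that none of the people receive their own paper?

Favorable outcomes: !8 = 14833.
Total outcomes: 8! = 40320.
Probability = 14833/40320 = 2119/5760.

2119/5760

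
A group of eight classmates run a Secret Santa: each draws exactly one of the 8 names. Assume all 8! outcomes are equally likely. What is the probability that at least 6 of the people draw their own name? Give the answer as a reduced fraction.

29/40320

Favorable outcomes: Σ_{i≥6} C(8,i)·!(8-i) = 28·1 + 8·0 + 1·1 = 29.
Total outcomes: 8! = 40320.
Probability = 29/40320 = 29/40320.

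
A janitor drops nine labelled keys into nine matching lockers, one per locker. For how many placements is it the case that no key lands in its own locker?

133496

The subfactorial !9 = [9!/e] (nearest integer).
9! = 362880, and 362880/e ≈ 133496.09, so !9 = 133496.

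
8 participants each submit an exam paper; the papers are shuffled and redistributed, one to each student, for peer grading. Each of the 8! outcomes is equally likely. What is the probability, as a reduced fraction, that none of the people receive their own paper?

2119/5760

Favorable outcomes: !8 = 14833.
Total outcomes: 8! = 40320.
Probability = 14833/40320 = 2119/5760.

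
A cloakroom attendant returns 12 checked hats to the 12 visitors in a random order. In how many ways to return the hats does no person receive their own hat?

By inclusion-exclusion, !12 = Σ (-1)^k · 12!/k! for k=0..12
= 12! - 12!/1! + 12!/2! - 12!/3! + 12!/4! - 12!/5! + 12!/6! - 12!/7! + 12!/8! - 12!/9! + 12!/10! - 12!/11! + 12!/12!
= 479001600 - 479001600 + 239500800 - 79833600 + 19958400 - 3991680 + 665280 - 95040 + 11880 - 1320 + 132 - 12 + 1
= 176214841

176214841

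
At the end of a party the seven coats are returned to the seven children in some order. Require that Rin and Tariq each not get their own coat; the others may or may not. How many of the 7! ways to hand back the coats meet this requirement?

3720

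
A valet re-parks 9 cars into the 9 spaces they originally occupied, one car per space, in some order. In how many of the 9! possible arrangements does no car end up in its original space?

!9 is the nearest integer to 9!/e.
9! = 362880, and 362880/e ≈ 133496.09, so !9 = 133496.

133496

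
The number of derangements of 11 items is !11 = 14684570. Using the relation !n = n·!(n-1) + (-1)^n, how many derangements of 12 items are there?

176214841

!12 = 12·14684570 + 1 = 176214841.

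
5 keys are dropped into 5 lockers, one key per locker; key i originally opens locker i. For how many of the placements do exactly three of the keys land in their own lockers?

Pick the 3 fixed positions: C(5,3) = 10 ways.
The other 2 form a derangement: !2 = 1.
Total: 10 × 1 = 10.

10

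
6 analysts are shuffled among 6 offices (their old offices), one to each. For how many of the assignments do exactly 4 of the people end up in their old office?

15

Choose which 4 of the 6 are fixed: C(6,4) = 15.
The other 2 form a derangement: !2 = 1.
Total: 15 × 1 = 15.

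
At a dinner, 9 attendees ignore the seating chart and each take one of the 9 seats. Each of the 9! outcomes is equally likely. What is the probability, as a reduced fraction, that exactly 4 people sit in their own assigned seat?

11/720

Favorable outcomes: C(9,4)·!5 = 126·44 = 5544.
Total outcomes: 9! = 362880.
Probability = 5544/362880 = 11/720.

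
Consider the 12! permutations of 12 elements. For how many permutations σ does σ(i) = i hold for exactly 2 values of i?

Pick the 2 fixed positions: C(12,2) = 66 ways.
The remaining 10 must be deranged: !10 = 1334961.
Total: 66 × 1334961 = 88107426.

88107426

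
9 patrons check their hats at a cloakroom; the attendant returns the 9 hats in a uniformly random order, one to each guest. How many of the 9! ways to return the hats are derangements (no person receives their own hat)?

133496

!9 is the nearest integer to 9!/e.
9! = 362880, and 362880/e ≈ 133496.09, so !9 = 133496.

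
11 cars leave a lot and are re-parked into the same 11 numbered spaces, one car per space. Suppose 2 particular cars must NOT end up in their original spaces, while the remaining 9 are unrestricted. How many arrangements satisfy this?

Inclusion-exclusion on the 2 forbidden self-matches:
Σ_{j=0}^{2} (-1)^j C(2,j)(11-j)!
= C(2,0)·11! - C(2,1)·10! + C(2,2)·9!
= 39916800 - 7257600 + 362880
= 33022080

33022080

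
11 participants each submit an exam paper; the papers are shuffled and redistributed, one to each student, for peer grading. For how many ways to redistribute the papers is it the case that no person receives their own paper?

Recurrence: !11 = 11·!10 + (-1)^11.
!11 = 11·1334961 - 1 = 14684570

14684570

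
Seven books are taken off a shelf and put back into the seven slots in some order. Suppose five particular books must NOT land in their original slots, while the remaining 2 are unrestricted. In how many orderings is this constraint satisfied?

Inclusion-exclusion on the 5 forbidden self-matches:
Σ_{j=0}^{5} (-1)^j C(5,j)(7-j)!
= C(5,0)·7! - C(5,1)·6! + C(5,2)·5! - C(5,3)·4! + C(5,4)·3! - C(5,5)·2!
= 5040 - 3600 + 1200 - 240 + 30 - 2
= 2428

2428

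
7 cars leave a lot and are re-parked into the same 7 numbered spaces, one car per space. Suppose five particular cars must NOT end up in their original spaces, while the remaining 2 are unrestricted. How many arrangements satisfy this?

2428

Let A_j be the event that the j-th constrained one is fixed. By inclusion-exclusion over the 5 events:
Σ_{j=0}^{5} (-1)^j C(5,j)(7-j)!
= C(5,0)·7! - C(5,1)·6! + C(5,2)·5! - C(5,3)·4! + C(5,4)·3! - C(5,5)·2!
= 5040 - 3600 + 1200 - 240 + 30 - 2
= 2428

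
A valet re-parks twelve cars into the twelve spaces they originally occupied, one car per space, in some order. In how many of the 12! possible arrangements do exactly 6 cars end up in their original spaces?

244860

Choose which 6 of the 12 are fixed: C(12,6) = 924.
The other 6 form a derangement: !6 = 265.
Total: 924 × 265 = 244860.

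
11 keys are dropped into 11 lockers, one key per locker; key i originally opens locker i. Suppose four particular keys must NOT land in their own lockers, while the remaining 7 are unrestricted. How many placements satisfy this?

Inclusion-exclusion on the 4 forbidden self-matches:
Σ_{j=0}^{4} (-1)^j C(4,j)(11-j)!
= C(4,0)·11! - C(4,1)·10! + C(4,2)·9! - C(4,3)·8! + C(4,4)·7!
= 39916800 - 14515200 + 2177280 - 161280 + 5040
= 27422640

27422640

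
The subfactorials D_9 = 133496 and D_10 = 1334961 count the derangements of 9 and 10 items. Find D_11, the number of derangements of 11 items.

D_11 = (11-1)·(D_10 + D_9) = 10·(1334961 + 133496) = 10·1468457 = 14684570.

14684570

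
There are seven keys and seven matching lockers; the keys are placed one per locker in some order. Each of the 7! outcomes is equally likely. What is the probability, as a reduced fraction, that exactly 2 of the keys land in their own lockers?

11/60

Favorable outcomes: C(7,2)·!5 = 21·44 = 924.
Total outcomes: 7! = 5040.
Probability = 924/5040 = 11/60.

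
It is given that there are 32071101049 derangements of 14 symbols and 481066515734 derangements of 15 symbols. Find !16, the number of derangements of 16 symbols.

7697064251745

!16 = (16-1)·(!15 + !14) = 15·(481066515734 + 32071101049) = 15·513137616783 = 7697064251745.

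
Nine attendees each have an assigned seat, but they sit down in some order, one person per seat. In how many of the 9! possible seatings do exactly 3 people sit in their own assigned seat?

22260

Pick the 3 fixed positions: C(9,3) = 84 ways.
The remaining 6 must be deranged: !6 = 265.
Total: 84 × 265 = 22260.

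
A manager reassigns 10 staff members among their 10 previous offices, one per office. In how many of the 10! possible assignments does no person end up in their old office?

!10 is the nearest integer to 10!/e.
10! = 3628800, and 3628800/e ≈ 1334960.92, so !10 = 1334961.

1334961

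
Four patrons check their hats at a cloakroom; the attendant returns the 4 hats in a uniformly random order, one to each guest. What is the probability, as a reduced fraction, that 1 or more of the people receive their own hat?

5/8

Favorable outcomes: Σ_{i≥1} C(4,i)·!(4-i) = 4·2 + 6·1 + 4·0 + 1·1 = 15.
Total outcomes: 4! = 24.
Probability = 15/24 = 5/8.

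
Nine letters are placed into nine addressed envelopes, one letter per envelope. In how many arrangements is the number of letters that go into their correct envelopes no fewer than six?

Sum C(9,i)·!(9-i) for i = 6..9:
  i=6: C(9,6)·!3 = 84·2 = 168
  i=7: C(9,7)·!2 = 36·1 = 36
  i=8: C(9,8)·!1 = 9·0 = 0
  i=9: C(9,9)·!0 = 1·1 = 1
Total = 205.

205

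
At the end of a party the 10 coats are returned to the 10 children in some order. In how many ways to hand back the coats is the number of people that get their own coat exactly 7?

240

Pick the 7 fixed positions: C(10,7) = 120 ways.
The remaining 3 must be deranged: !3 = 2.
Total: 120 × 2 = 240.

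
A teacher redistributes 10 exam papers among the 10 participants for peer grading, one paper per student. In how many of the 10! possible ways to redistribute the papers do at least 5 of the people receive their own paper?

13264

# with exactly i fixed is C(10,i)·!(10-i); sum over i=5..10:
  i=5: C(10,5)·!5 = 252·44 = 11088
  i=6: C(10,6)·!4 = 210·9 = 1890
  i=7: C(10,7)·!3 = 120·2 = 240
  i=8: C(10,8)·!2 = 45·1 = 45
  i=9: C(10,9)·!1 = 10·0 = 0
  i=10: C(10,10)·!0 = 1·1 = 1
Total = 13264.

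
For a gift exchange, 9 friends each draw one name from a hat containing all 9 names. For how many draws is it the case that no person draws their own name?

The subfactorial !9 = [9!/e] (nearest integer).
9! = 362880, and 362880/e ≈ 133496.09, so !9 = 133496.

133496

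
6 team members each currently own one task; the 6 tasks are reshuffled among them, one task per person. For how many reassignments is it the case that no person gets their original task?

265

The subfactorial !6 = [6!/e] (nearest integer).
6! = 720, and 720/e ≈ 264.87, so !6 = 265.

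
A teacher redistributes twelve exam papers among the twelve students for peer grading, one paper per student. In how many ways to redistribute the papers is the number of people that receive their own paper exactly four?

7342335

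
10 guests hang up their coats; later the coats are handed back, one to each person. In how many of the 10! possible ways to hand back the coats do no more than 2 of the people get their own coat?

Sum C(10,i)·!(10-i) for i = 0..2:
  i=0: C(10,0)·!10 = 1·1334961 = 1334961
  i=1: C(10,1)·!9 = 10·133496 = 1334960
  i=2: C(10,2)·!8 = 45·14833 = 667485
Total = 3337406.

3337406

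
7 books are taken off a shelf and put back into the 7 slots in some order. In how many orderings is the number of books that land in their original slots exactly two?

924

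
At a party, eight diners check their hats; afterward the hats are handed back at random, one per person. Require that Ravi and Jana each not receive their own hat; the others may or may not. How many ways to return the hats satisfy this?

30960

Let A_j be the event that the j-th constrained one is fixed. By inclusion-exclusion over the 2 events:
Σ_{j=0}^{2} (-1)^j C(2,j)(8-j)!
= C(2,0)·8! - C(2,1)·7! + C(2,2)·6!
= 40320 - 10080 + 720
= 30960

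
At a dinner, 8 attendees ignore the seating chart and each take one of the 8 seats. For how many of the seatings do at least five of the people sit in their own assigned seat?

141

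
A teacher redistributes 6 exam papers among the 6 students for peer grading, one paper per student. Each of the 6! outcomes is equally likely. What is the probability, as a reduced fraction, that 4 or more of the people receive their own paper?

1/45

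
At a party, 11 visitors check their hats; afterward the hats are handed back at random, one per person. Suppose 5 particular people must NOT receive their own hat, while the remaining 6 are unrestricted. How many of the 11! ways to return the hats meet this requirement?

25022880

Inclusion-exclusion on the 5 forbidden self-matches:
Σ_{j=0}^{5} (-1)^j C(5,j)(11-j)!
= C(5,0)·11! - C(5,1)·10! + C(5,2)·9! - C(5,3)·8! + C(5,4)·7! - C(5,5)·6!
= 39916800 - 18144000 + 3628800 - 403200 + 25200 - 720
= 25022880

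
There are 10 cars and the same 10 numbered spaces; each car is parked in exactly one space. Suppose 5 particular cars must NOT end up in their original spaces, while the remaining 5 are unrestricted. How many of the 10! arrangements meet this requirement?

Inclusion-exclusion on the 5 forbidden self-matches:
Σ_{j=0}^{5} (-1)^j C(5,j)(10-j)!
= C(5,0)·10! - C(5,1)·9! + C(5,2)·8! - C(5,3)·7! + C(5,4)·6! - C(5,5)·5!
= 3628800 - 1814400 + 403200 - 50400 + 3600 - 120
= 2170680

2170680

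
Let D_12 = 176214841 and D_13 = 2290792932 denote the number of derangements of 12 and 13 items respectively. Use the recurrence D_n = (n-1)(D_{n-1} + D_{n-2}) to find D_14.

32071101049

D_14 = (14-1)·(D_13 + D_12) = 13·(2290792932 + 176214841) = 13·2467007773 = 32071101049.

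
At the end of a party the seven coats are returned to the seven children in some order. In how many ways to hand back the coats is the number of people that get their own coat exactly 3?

Choose which 3 of the 7 are fixed: C(7,3) = 35.
The remaining 4 must be deranged: !4 = 9.
Total: 35 × 9 = 315.

315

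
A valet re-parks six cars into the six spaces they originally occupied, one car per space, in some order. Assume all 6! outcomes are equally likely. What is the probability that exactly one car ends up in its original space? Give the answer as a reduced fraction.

Favorable outcomes: C(6,1)·!5 = 6·44 = 264.
Total outcomes: 6! = 720.
Probability = 264/720 = 11/30.

11/30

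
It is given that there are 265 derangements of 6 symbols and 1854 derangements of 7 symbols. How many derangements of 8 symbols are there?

D_8 = (8-1)·(D_7 + D_6) = 7·(1854 + 265) = 7·2119 = 14833.

14833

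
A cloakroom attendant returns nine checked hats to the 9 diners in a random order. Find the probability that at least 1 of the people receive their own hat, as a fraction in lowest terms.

28673/45360

Favorable outcomes: Σ_{i≥1} C(9,i)·!(9-i) = 9·14833 + 36·1854 + 84·265 + 126·44 + 126·9 + 84·2 + 36·1 + 9·0 + 1·1 = 229384.
Total outcomes: 9! = 362880.
Probability = 229384/362880 = 28673/45360.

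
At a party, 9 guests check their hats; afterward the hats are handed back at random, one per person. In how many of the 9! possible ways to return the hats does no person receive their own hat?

133496

By inclusion-exclusion, !9 = Σ (-1)^k · 9!/k! for k=0..9
= 9! - 9!/1! + 9!/2! - 9!/3! + 9!/4! - 9!/5! + 9!/6! - 9!/7! + 9!/8! - 9!/9!
= 362880 - 362880 + 181440 - 60480 + 15120 - 3024 + 504 - 72 + 9 - 1
= 133496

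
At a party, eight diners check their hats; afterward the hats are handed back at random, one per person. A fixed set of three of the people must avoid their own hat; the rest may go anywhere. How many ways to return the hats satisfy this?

Let A_j be the event that the j-th constrained one is fixed. By inclusion-exclusion over the 3 events:
Σ_{j=0}^{3} (-1)^j C(3,j)(8-j)!
= C(3,0)·8! - C(3,1)·7! + C(3,2)·6! - C(3,3)·5!
= 40320 - 15120 + 2160 - 120
= 27240

27240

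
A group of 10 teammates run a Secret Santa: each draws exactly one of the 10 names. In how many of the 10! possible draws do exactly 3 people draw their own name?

222480

Pick the 3 fixed positions: C(10,3) = 120 ways.
The remaining 7 must be deranged: !7 = 1854.
Total: 120 × 1854 = 222480.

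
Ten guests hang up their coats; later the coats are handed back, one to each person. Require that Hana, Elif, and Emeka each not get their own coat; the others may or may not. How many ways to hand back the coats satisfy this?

2656080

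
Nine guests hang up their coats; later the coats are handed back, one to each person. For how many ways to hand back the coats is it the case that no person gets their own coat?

The number of derangements of 9 is !9 = Σ_{k=0}^{9} (-1)^k·9!/k!
= 9! - 9!/1! + 9!/2! - 9!/3! + 9!/4! - 9!/5! + 9!/6! - 9!/7! + 9!/8! - 9!/9!
= 362880 - 362880 + 181440 - 60480 + 15120 - 3024 + 504 - 72 + 9 - 1
= 133496

133496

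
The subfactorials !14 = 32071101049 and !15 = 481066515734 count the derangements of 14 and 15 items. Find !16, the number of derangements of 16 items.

7697064251745

!16 = (16-1)·(!15 + !14) = 15·(481066515734 + 32071101049) = 15·513137616783 = 7697064251745.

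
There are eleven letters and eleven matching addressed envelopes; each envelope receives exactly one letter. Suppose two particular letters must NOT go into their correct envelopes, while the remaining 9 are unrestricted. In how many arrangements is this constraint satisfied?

Let A_j be the event that the j-th constrained one is fixed. By inclusion-exclusion over the 2 events:
Σ_{j=0}^{2} (-1)^j C(2,j)(11-j)!
= C(2,0)·11! - C(2,1)·10! + C(2,2)·9!
= 39916800 - 7257600 + 362880
= 33022080

33022080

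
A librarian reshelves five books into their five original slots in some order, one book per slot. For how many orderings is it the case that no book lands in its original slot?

!5 = 5! · Σ_{k=0}^{5} (-1)^k/k!
= 5! - 5!/1! + 5!/2! - 5!/3! + 5!/4! - 5!/5!
= 120 - 120 + 60 - 20 + 5 - 1
= 44

44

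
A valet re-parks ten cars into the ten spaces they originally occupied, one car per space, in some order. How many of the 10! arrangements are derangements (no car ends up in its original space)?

!10 = 10! · Σ_{k=0}^{10} (-1)^k/k!
= 10! - 10!/1! + 10!/2! - 10!/3! + 10!/4! - 10!/5! + 10!/6! - 10!/7! + 10!/8! - 10!/9! + 10!/10!
= 3628800 - 3628800 + 1814400 - 604800 + 151200 - 30240 + 5040 - 720 + 90 - 10 + 1
= 1334961

1334961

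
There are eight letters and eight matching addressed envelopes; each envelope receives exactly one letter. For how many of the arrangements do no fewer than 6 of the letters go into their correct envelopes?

# with exactly i fixed is C(8,i)·!(8-i); sum over i=6..8:
  i=6: C(8,6)·!2 = 28·1 = 28
  i=7: C(8,7)·!1 = 8·0 = 0
  i=8: C(8,8)·!0 = 1·1 = 1
Total = 29.

29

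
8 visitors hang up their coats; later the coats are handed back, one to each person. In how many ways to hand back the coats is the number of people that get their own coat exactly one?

14832

Pick the single fixed position: C(8,1) = 8 ways.
The remaining 7 must be deranged: !7 = 1854.
Total: 8 × 1854 = 14832.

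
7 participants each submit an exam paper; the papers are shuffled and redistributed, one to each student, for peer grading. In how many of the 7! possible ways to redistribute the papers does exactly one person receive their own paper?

1855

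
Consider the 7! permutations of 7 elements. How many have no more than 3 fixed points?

Sum C(7,i)·!(7-i) for i = 0..3:
  i=0: C(7,0)·!7 = 1·1854 = 1854
  i=1: C(7,1)·!6 = 7·265 = 1855
  i=2: C(7,2)·!5 = 21·44 = 924
  i=3: C(7,3)·!4 = 35·9 = 315
Total = 4948.

4948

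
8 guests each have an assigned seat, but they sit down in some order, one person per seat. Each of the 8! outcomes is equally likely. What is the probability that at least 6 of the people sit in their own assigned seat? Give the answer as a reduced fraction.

29/40320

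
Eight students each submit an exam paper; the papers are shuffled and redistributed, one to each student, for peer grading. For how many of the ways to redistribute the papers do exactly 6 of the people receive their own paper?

28

Pick the 6 fixed positions: C(8,6) = 28 ways.
The remaining 2 must be deranged: !2 = 1.
Total: 28 × 1 = 28.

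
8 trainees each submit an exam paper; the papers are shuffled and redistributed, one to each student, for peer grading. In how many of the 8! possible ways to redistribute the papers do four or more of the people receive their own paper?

771

# with exactly i fixed is C(8,i)·!(8-i); sum over i=4..8:
  i=4: C(8,4)·!4 = 70·9 = 630
  i=5: C(8,5)·!3 = 56·2 = 112
  i=6: C(8,6)·!2 = 28·1 = 28
  i=7: C(8,7)·!1 = 8·0 = 0
  i=8: C(8,8)·!0 = 1·1 = 1
Total = 771.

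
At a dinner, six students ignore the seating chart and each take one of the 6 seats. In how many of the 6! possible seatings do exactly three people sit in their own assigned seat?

40

Choose which 3 of the 6 are fixed: C(6,3) = 20.
The remaining 3 must be deranged: !3 = 2.
Total: 20 × 2 = 40.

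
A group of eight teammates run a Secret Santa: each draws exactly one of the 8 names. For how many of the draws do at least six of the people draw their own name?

Sum C(8,i)·!(8-i) for i = 6..8:
  i=6: C(8,6)·!2 = 28·1 = 28
  i=7: C(8,7)·!1 = 8·0 = 0
  i=8: C(8,8)·!0 = 1·1 = 1
Total = 29.

29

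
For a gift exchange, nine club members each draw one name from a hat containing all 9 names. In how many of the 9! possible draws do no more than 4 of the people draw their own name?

361541

Sum C(9,i)·!(9-i) for i = 0..4:
  i=0: C(9,0)·!9 = 1·133496 = 133496
  i=1: C(9,1)·!8 = 9·14833 = 133497
  i=2: C(9,2)·!7 = 36·1854 = 66744
  i=3: C(9,3)·!6 = 84·265 = 22260
  i=4: C(9,4)·!5 = 126·44 = 5544
Total = 361541.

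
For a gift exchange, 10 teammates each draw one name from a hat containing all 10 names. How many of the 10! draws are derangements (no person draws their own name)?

1334961

Recurrence: !10 = 9·(!9 + !8).
!10 = 9·(133496 + 14833) = 9·148329 = 1334961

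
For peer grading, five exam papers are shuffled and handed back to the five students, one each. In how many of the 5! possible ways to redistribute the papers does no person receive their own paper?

44

!5 is the nearest integer to 5!/e.
5! = 120, and 120/e ≈ 44.15, so !5 = 44.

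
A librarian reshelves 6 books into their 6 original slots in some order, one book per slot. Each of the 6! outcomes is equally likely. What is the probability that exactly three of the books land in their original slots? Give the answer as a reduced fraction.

1/18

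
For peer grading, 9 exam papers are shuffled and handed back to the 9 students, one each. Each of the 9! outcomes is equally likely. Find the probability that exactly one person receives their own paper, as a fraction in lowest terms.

Favorable outcomes: C(9,1)·!8 = 9·14833 = 133497.
Total outcomes: 9! = 362880.
Probability = 133497/362880 = 2119/5760.

2119/5760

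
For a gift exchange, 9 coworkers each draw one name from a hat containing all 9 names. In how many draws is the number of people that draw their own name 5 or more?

# with exactly i fixed is C(9,i)·!(9-i); sum over i=5..9:
  i=5: C(9,5)·!4 = 126·9 = 1134
  i=6: C(9,6)·!3 = 84·2 = 168
  i=7: C(9,7)·!2 = 36·1 = 36
  i=8: C(9,8)·!1 = 9·0 = 0
  i=9: C(9,9)·!0 = 1·1 = 1
Total = 1339.

1339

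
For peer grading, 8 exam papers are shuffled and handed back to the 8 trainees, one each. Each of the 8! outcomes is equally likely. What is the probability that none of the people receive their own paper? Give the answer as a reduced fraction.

2119/5760

Favorable outcomes: !8 = 14833.
Total outcomes: 8! = 40320.
Probability = 14833/40320 = 2119/5760.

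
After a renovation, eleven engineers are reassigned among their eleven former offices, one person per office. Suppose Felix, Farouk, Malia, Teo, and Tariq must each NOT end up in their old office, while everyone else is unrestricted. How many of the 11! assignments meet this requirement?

25022880

Inclusion-exclusion on the 5 forbidden self-matches:
Σ_{j=0}^{5} (-1)^j C(5,j)(11-j)!
= C(5,0)·11! - C(5,1)·10! + C(5,2)·9! - C(5,3)·8! + C(5,4)·7! - C(5,5)·6!
= 39916800 - 18144000 + 3628800 - 403200 + 25200 - 720
= 25022880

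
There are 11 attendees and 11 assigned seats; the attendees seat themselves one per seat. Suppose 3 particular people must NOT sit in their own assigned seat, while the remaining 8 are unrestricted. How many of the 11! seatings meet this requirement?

30078720

Inclusion-exclusion on the 3 forbidden self-matches:
Σ_{j=0}^{3} (-1)^j C(3,j)(11-j)!
= C(3,0)·11! - C(3,1)·10! + C(3,2)·9! - C(3,3)·8!
= 39916800 - 10886400 + 1088640 - 40320
= 30078720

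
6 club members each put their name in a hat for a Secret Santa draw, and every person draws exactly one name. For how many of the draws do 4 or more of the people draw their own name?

16

Sum C(6,i)·!(6-i) for i = 4..6:
  i=4: C(6,4)·!2 = 15·1 = 15
  i=5: C(6,5)·!1 = 6·0 = 0
  i=6: C(6,6)·!0 = 1·1 = 1
Total = 16.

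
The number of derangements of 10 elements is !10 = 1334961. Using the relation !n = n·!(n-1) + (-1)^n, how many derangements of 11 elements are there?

14684570

!11 = 11·1334961 - 1 = 14684570.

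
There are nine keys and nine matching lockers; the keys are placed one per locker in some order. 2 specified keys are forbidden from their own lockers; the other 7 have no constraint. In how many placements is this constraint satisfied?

287280

Let A_j be the event that the j-th constrained one is fixed. By inclusion-exclusion over the 2 events:
Σ_{j=0}^{2} (-1)^j C(2,j)(9-j)!
= C(2,0)·9! - C(2,1)·8! + C(2,2)·7!
= 362880 - 80640 + 5040
= 287280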